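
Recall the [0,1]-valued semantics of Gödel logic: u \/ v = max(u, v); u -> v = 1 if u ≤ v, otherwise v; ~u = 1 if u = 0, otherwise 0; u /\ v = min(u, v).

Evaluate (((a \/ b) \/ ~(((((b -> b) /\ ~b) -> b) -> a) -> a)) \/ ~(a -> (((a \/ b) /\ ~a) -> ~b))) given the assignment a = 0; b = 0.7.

(a \/ b) = max(0, 0.7) = 0.7
(b -> b): 0.7 ≤ 0.7, so result = 1
~b: Gödel ¬ of 0.7 = 0 (operand ≠ 0)
((b -> b) /\ ~b) = min(1, 0) = 0
(((b -> b) /\ ~b) -> b): 0 ≤ 0.7, so result = 1
((((b -> b) /\ ~b) -> b) -> a): 1 > 0, so result = 0
(((((b -> b) /\ ~b) -> b) -> a) -> a): 0 ≤ 0, so result = 1
~(((((b -> b) /\ ~b) -> b) -> a) -> a): Gödel ¬ of 1 = 0 (operand ≠ 0)
((a \/ b) \/ ~(((((b -> b) /\ ~b) -> b) -> a) -> a)) = max(0.7, 0) = 0.7
(a \/ b) = max(0, 0.7) = 0.7
~a: Gödel ¬ of 0 = 1 (operand is 0)
((a \/ b) /\ ~a) = min(0.7, 1) = 0.7
~b: Gödel ¬ of 0.7 = 0 (operand ≠ 0)
(((a \/ b) /\ ~a) -> ~b): 0.7 > 0, so result = 0
(a -> (((a \/ b) /\ ~a) -> ~b)): 0 ≤ 0, so result = 1
~(a -> (((a \/ b) /\ ~a) -> ~b)): Gödel ¬ of 1 = 0 (operand ≠ 0)
(((a \/ b) \/ ~(((((b -> b) /\ ~b) -> b) -> a) -> a)) \/ ~(a -> (((a \/ b) /\ ~a) -> ~b))) = max(0.7, 0) = 0.7

0.70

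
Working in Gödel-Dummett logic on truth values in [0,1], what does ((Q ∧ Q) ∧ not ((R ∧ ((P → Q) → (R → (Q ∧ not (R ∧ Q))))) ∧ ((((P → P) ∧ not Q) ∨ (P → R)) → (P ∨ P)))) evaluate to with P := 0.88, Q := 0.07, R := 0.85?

0.07

(Q ∧ Q) = min(0.07, 0.07) = 0.07
(P → Q): 0.88 > 0.07, so result = 0.07
(R ∧ Q) = min(0.85, 0.07) = 0.07
not (R ∧ Q): Gödel ¬ of 0.07 = 0 (operand ≠ 0)
(Q ∧ not (R ∧ Q)) = min(0.07, 0) = 0
(R → (Q ∧ not (R ∧ Q))): 0.85 > 0, so result = 0
((P → Q) → (R → (Q ∧ not (R ∧ Q)))): 0.07 > 0, so result = 0
(R ∧ ((P → Q) → (R → (Q ∧ not (R ∧ Q))))) = min(0.85, 0) = 0
(P → P): 0.88 ≤ 0.88, so result = 1
not Q: Gödel ¬ of 0.07 = 0 (operand ≠ 0)
((P → P) ∧ not Q) = min(1, 0) = 0
(P → R): 0.88 > 0.85, so result = 0.85
(((P → P) ∧ not Q) ∨ (P → R)) = max(0, 0.85) = 0.85
(P ∨ P) = max(0.88, 0.88) = 0.88
((((P → P) ∧ not Q) ∨ (P → R)) → (P ∨ P)): 0.85 ≤ 0.88, so result = 1
((R ∧ ((P → Q) → (R → (Q ∧ not (R ∧ Q))))) ∧ ((((P → P) ∧ not Q) ∨ (P → R)) → (P ∨ P))) = min(0, 1) = 0
not ((R ∧ ((P → Q) → (R → (Q ∧ not (R ∧ Q))))) ∧ ((((P → P) ∧ not Q) ∨ (P → R)) → (P ∨ P))): Gödel ¬ of 0 = 1 (operand is 0)
((Q ∧ Q) ∧ not ((R ∧ ((P → Q) → (R → (Q ∧ not (R ∧ Q))))) ∧ ((((P → P) ∧ not Q) ∨ (P → R)) → (P ∨ P)))) = min(0.07, 1) = 0.07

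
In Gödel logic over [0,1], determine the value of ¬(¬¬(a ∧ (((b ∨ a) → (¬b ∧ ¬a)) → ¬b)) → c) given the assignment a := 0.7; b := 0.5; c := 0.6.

0.00

(b ∨ a) = max(0.5, 0.7) = 0.7
¬b: Gödel ¬ of 0.5 = 0 (operand ≠ 0)
¬a: Gödel ¬ of 0.7 = 0 (operand ≠ 0)
(¬b ∧ ¬a) = min(0, 0) = 0
((b ∨ a) → (¬b ∧ ¬a)): 0.7 > 0, so result = 0
¬b: Gödel ¬ of 0.5 = 0 (operand ≠ 0)
(((b ∨ a) → (¬b ∧ ¬a)) → ¬b): 0 ≤ 0, so result = 1
(a ∧ (((b ∨ a) → (¬b ∧ ¬a)) → ¬b)) = min(0.7, 1) = 0.7
¬(a ∧ (((b ∨ a) → (¬b ∧ ¬a)) → ¬b)): Gödel ¬ of 0.7 = 0 (operand ≠ 0)
¬¬(a ∧ (((b ∨ a) → (¬b ∧ ¬a)) → ¬b)): Gödel ¬ of 0 = 1 (operand is 0)
(¬¬(a ∧ (((b ∨ a) → (¬b ∧ ¬a)) → ¬b)) → c): 1 > 0.6, so result = 0.6
¬(¬¬(a ∧ (((b ∨ a) → (¬b ∧ ¬a)) → ¬b)) → c): Gödel ¬ of 0.6 = 0 (operand ≠ 0)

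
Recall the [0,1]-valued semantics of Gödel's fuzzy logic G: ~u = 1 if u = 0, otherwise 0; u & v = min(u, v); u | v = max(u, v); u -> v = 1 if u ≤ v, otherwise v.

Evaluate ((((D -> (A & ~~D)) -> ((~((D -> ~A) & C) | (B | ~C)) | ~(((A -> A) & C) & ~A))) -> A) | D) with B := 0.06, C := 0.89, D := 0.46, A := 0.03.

~D: Gödel ¬ of 0.46 = 0 (operand ≠ 0)
~~D: Gödel ¬ of 0 = 1 (operand is 0)
(A & ~~D) = min(0.03, 1) = 0.03
(D -> (A & ~~D)): 0.46 > 0.03, so result = 0.03
~A: Gödel ¬ of 0.03 = 0 (operand ≠ 0)
(D -> ~A): 0.46 > 0, so result = 0
((D -> ~A) & C) = min(0, 0.89) = 0
~((D -> ~A) & C): Gödel ¬ of 0 = 1 (operand is 0)
~C: Gödel ¬ of 0.89 = 0 (operand ≠ 0)
(B | ~C) = max(0.06, 0) = 0.06
(~((D -> ~A) & C) | (B | ~C)) = max(1, 0.06) = 1
(A -> A): 0.03 ≤ 0.03, so result = 1
((A -> A) & C) = min(1, 0.89) = 0.89
~A: Gödel ¬ of 0.03 = 0 (operand ≠ 0)
(((A -> A) & C) & ~A) = min(0.89, 0) = 0
~(((A -> A) & C) & ~A): Gödel ¬ of 0 = 1 (operand is 0)
((~((D -> ~A) & C) | (B | ~C)) | ~(((A -> A) & C) & ~A)) = max(1, 1) = 1
((D -> (A & ~~D)) -> ((~((D -> ~A) & C) | (B | ~C)) | ~(((A -> A) & C) & ~A))): 0.03 ≤ 1, so result = 1
(((D -> (A & ~~D)) -> ((~((D -> ~A) & C) | (B | ~C)) | ~(((A -> A) & C) & ~A))) -> A): 1 > 0.03, so result = 0.03
((((D -> (A & ~~D)) -> ((~((D -> ~A) & C) | (B | ~C)) | ~(((A -> A) & C) & ~A))) -> A) | D) = max(0.03, 0.46) = 0.46

0.46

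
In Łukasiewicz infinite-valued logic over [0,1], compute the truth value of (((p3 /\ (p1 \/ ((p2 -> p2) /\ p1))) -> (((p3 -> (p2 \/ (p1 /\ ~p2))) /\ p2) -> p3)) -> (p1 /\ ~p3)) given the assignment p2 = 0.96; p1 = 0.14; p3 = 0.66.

0.14

(p2 -> p2): min(1, 1 − 0.96 + 0.96) = 1
((p2 -> p2) /\ p1) = min(1, 0.14) = 0.14
(p1 \/ ((p2 -> p2) /\ p1)) = max(0.14, 0.14) = 0.14
(p3 /\ (p1 \/ ((p2 -> p2) /\ p1))) = min(0.66, 0.14) = 0.14
~p2: Łukasiewicz ¬ gives 1 − 0.96 = 0.04
(p1 /\ ~p2) = min(0.14, 0.04) = 0.04
(p2 \/ (p1 /\ ~p2)) = max(0.96, 0.04) = 0.96
(p3 -> (p2 \/ (p1 /\ ~p2))): min(1, 1 − 0.66 + 0.96) = 1
((p3 -> (p2 \/ (p1 /\ ~p2))) /\ p2) = min(1, 0.96) = 0.96
(((p3 -> (p2 \/ (p1 /\ ~p2))) /\ p2) -> p3): min(1, 1 − 0.96 + 0.66) = 0.7
((p3 /\ (p1 \/ ((p2 -> p2) /\ p1))) -> (((p3 -> (p2 \/ (p1 /\ ~p2))) /\ p2) -> p3)): min(1, 1 − 0.14 + 0.7) = 1
~p3: Łukasiewicz ¬ gives 1 − 0.66 = 0.34
(p1 /\ ~p3) = min(0.14, 0.34) = 0.14
(((p3 /\ (p1 \/ ((p2 -> p2) /\ p1))) -> (((p3 -> (p2 \/ (p1 /\ ~p2))) /\ p2) -> p3)) -> (p1 /\ ~p3)): min(1, 1 − 1 + 0.14) = 0.14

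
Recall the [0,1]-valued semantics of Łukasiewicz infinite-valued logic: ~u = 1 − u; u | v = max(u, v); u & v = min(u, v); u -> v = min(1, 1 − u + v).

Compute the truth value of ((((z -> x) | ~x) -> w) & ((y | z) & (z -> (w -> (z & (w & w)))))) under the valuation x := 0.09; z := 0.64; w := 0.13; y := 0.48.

0.22

(z -> x): min(1, 1 − 0.64 + 0.09) = 0.45
~x: Łukasiewicz ¬ gives 1 − 0.09 = 0.91
((z -> x) | ~x) = max(0.45, 0.91) = 0.91
(((z -> x) | ~x) -> w): min(1, 1 − 0.91 + 0.13) = 0.22
(y | z) = max(0.48, 0.64) = 0.64
(w & w) = min(0.13, 0.13) = 0.13
(z & (w & w)) = min(0.64, 0.13) = 0.13
(w -> (z & (w & w))): min(1, 1 − 0.13 + 0.13) = 1
(z -> (w -> (z & (w & w)))): min(1, 1 − 0.64 + 1) = 1
((y | z) & (z -> (w -> (z & (w & w))))) = min(0.64, 1) = 0.64
((((z -> x) | ~x) -> w) & ((y | z) & (z -> (w -> (z & (w & w)))))) = min(0.22, 0.64) = 0.22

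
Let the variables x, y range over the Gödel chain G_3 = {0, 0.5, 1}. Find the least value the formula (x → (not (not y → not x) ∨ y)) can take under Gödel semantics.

0.50

The minimum is attained at x = 1, y = 0.5:
  not y: Gödel ¬ of 0.5 = 0 (operand ≠ 0)
  not x: Gödel ¬ of 1 = 0 (operand ≠ 0)
  (not y → not x): 0 ≤ 0, so result = 1
  not (not y → not x): Gödel ¬ of 1 = 0 (operand ≠ 0)
  (not (not y → not x) ∨ y) = max(0, 0.5) = 0.5
  (x → (not (not y → not x) ∨ y)): 1 > 0.5, so result = 0.5
Checking all 9 assignments confirms none give a value below 0.50.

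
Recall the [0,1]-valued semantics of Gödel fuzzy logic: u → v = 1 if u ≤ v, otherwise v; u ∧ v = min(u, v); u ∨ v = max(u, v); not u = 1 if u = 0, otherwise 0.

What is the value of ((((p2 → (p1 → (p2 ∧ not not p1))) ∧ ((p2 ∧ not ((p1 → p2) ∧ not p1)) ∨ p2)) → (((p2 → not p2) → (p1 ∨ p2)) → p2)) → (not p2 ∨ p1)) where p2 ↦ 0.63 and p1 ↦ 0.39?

not p1: Gödel ¬ of 0.39 = 0 (operand ≠ 0)
not not p1: Gödel ¬ of 0 = 1 (operand is 0)
(p2 ∧ not not p1) = min(0.63, 1) = 0.63
(p1 → (p2 ∧ not not p1)): 0.39 ≤ 0.63, so result = 1
(p2 → (p1 → (p2 ∧ not not p1))): 0.63 ≤ 1, so result = 1
(p1 → p2): 0.39 ≤ 0.63, so result = 1
not p1: Gödel ¬ of 0.39 = 0 (operand ≠ 0)
((p1 → p2) ∧ not p1) = min(1, 0) = 0
not ((p1 → p2) ∧ not p1): Gödel ¬ of 0 = 1 (operand is 0)
(p2 ∧ not ((p1 → p2) ∧ not p1)) = min(0.63, 1) = 0.63
((p2 ∧ not ((p1 → p2) ∧ not p1)) ∨ p2) = max(0.63, 0.63) = 0.63
((p2 → (p1 → (p2 ∧ not not p1))) ∧ ((p2 ∧ not ((p1 → p2) ∧ not p1)) ∨ p2)) = min(1, 0.63) = 0.63
not p2: Gödel ¬ of 0.63 = 0 (operand ≠ 0)
(p2 → not p2): 0.63 > 0, so result = 0
(p1 ∨ p2) = max(0.39, 0.63) = 0.63
((p2 → not p2) → (p1 ∨ p2)): 0 ≤ 0.63, so result = 1
(((p2 → not p2) → (p1 ∨ p2)) → p2): 1 > 0.63, so result = 0.63
(((p2 → (p1 → (p2 ∧ not not p1))) ∧ ((p2 ∧ not ((p1 → p2) ∧ not p1)) ∨ p2)) → (((p2 → not p2) → (p1 ∨ p2)) → p2)): 0.63 ≤ 0.63, so result = 1
not p2: Gödel ¬ of 0.63 = 0 (operand ≠ 0)
(not p2 ∨ p1) = max(0, 0.39) = 0.39
((((p2 → (p1 → (p2 ∧ not not p1))) ∧ ((p2 ∧ not ((p1 → p2) ∧ not p1)) ∨ p2)) → (((p2 → not p2) → (p1 ∨ p2)) → p2)) → (not p2 ∨ p1)): 1 > 0.39, so result = 0.39

0.39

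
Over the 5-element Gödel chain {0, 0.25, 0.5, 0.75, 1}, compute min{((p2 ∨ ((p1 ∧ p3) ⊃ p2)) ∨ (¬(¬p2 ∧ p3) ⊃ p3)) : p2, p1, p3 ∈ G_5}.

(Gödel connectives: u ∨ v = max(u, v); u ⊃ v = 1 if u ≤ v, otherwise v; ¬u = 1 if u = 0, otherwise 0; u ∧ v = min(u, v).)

0.50

The minimum is attained at p2 = 0.25, p1 = 0.5, p3 = 0.5:
  (p1 ∧ p3) = min(0.5, 0.5) = 0.5
  ((p1 ∧ p3) ⊃ p2): 0.5 > 0.25, so result = 0.25
  (p2 ∨ ((p1 ∧ p3) ⊃ p2)) = max(0.25, 0.25) = 0.25
  ¬p2: Gödel ¬ of 0.25 = 0 (operand ≠ 0)
  (¬p2 ∧ p3) = min(0, 0.5) = 0
  ¬(¬p2 ∧ p3): Gödel ¬ of 0 = 1 (operand is 0)
  (¬(¬p2 ∧ p3) ⊃ p3): 1 > 0.5, so result = 0.5
  ((p2 ∨ ((p1 ∧ p3) ⊃ p2)) ∨ (¬(¬p2 ∧ p3) ⊃ p3)) = max(0.25, 0.5) = 0.5
Checking all 125 assignments confirms none give a value below 0.50.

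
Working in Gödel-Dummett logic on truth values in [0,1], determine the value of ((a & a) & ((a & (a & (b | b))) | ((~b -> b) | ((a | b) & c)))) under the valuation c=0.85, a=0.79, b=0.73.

0.79

(a & a) = min(0.79, 0.79) = 0.79
(b | b) = max(0.73, 0.73) = 0.73
(a & (b | b)) = min(0.79, 0.73) = 0.73
(a & (a & (b | b))) = min(0.79, 0.73) = 0.73
~b: Gödel ¬ of 0.73 = 0 (operand ≠ 0)
(~b -> b): 0 ≤ 0.73, so result = 1
(a | b) = max(0.79, 0.73) = 0.79
((a | b) & c) = min(0.79, 0.85) = 0.79
((~b -> b) | ((a | b) & c)) = max(1, 0.79) = 1
((a & (a & (b | b))) | ((~b -> b) | ((a | b) & c))) = max(0.73, 1) = 1
((a & a) & ((a & (a & (b | b))) | ((~b -> b) | ((a | b) & c)))) = min(0.79, 1) = 0.79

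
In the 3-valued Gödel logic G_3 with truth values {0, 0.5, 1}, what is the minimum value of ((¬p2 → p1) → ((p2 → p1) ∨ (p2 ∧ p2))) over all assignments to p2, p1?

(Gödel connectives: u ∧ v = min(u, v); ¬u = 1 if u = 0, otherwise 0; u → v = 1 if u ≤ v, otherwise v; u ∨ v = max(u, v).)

0.50

The minimum is attained at p2 = 0.5, p1 = 0:
  ¬p2: Gödel ¬ of 0.5 = 0 (operand ≠ 0)
  (¬p2 → p1): 0 ≤ 0, so result = 1
  (p2 → p1): 0.5 > 0, so result = 0
  (p2 ∧ p2) = min(0.5, 0.5) = 0.5
  ((p2 → p1) ∨ (p2 ∧ p2)) = max(0, 0.5) = 0.5
  ((¬p2 → p1) → ((p2 → p1) ∨ (p2 ∧ p2))): 1 > 0.5, so result = 0.5
Checking all 9 assignments confirms none give a value below 0.50.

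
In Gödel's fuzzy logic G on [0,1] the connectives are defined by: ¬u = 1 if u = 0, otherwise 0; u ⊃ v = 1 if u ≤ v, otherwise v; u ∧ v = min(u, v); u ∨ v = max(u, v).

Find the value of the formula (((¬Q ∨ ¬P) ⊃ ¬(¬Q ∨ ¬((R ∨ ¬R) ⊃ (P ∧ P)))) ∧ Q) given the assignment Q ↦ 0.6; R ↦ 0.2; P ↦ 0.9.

¬Q: Gödel ¬ of 0.6 = 0 (operand ≠ 0)
¬P: Gödel ¬ of 0.9 = 0 (operand ≠ 0)
(¬Q ∨ ¬P) = max(0, 0) = 0
¬Q: Gödel ¬ of 0.6 = 0 (operand ≠ 0)
¬R: Gödel ¬ of 0.2 = 0 (operand ≠ 0)
(R ∨ ¬R) = max(0.2, 0) = 0.2
(P ∧ P) = min(0.9, 0.9) = 0.9
((R ∨ ¬R) ⊃ (P ∧ P)): 0.2 ≤ 0.9, so result = 1
¬((R ∨ ¬R) ⊃ (P ∧ P)): Gödel ¬ of 1 = 0 (operand ≠ 0)
(¬Q ∨ ¬((R ∨ ¬R) ⊃ (P ∧ P))) = max(0, 0) = 0
¬(¬Q ∨ ¬((R ∨ ¬R) ⊃ (P ∧ P))): Gödel ¬ of 0 = 1 (operand is 0)
((¬Q ∨ ¬P) ⊃ ¬(¬Q ∨ ¬((R ∨ ¬R) ⊃ (P ∧ P)))): 0 ≤ 1, so result = 1
(((¬Q ∨ ¬P) ⊃ ¬(¬Q ∨ ¬((R ∨ ¬R) ⊃ (P ∧ P)))) ∧ Q) = min(1, 0.6) = 0.6

0.60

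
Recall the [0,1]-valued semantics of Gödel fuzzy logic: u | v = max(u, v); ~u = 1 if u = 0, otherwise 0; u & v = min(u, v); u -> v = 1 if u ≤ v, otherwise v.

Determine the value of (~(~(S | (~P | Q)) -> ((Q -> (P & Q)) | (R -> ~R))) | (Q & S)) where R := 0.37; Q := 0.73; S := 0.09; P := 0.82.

0.09

~P: Gödel ¬ of 0.82 = 0 (operand ≠ 0)
(~P | Q) = max(0, 0.73) = 0.73
(S | (~P | Q)) = max(0.09, 0.73) = 0.73
~(S | (~P | Q)): Gödel ¬ of 0.73 = 0 (operand ≠ 0)
(P & Q) = min(0.82, 0.73) = 0.73
(Q -> (P & Q)): 0.73 ≤ 0.73, so result = 1
~R: Gödel ¬ of 0.37 = 0 (operand ≠ 0)
(R -> ~R): 0.37 > 0, so result = 0
((Q -> (P & Q)) | (R -> ~R)) = max(1, 0) = 1
(~(S | (~P | Q)) -> ((Q -> (P & Q)) | (R -> ~R))): 0 ≤ 1, so result = 1
~(~(S | (~P | Q)) -> ((Q -> (P & Q)) | (R -> ~R))): Gödel ¬ of 1 = 0 (operand ≠ 0)
(Q & S) = min(0.73, 0.09) = 0.09
(~(~(S | (~P | Q)) -> ((Q -> (P & Q)) | (R -> ~R))) | (Q & S)) = max(0, 0.09) = 0.09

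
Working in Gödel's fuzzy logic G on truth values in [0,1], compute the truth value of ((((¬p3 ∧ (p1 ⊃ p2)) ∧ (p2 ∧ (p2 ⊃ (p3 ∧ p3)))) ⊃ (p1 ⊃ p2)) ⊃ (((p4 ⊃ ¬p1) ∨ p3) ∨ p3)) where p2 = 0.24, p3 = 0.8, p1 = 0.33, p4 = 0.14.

¬p3: Gödel ¬ of 0.8 = 0 (operand ≠ 0)
(p1 ⊃ p2): 0.33 > 0.24, so result = 0.24
(¬p3 ∧ (p1 ⊃ p2)) = min(0, 0.24) = 0
(p3 ∧ p3) = min(0.8, 0.8) = 0.8
(p2 ⊃ (p3 ∧ p3)): 0.24 ≤ 0.8, so result = 1
(p2 ∧ (p2 ⊃ (p3 ∧ p3))) = min(0.24, 1) = 0.24
((¬p3 ∧ (p1 ⊃ p2)) ∧ (p2 ∧ (p2 ⊃ (p3 ∧ p3)))) = min(0, 0.24) = 0
(p1 ⊃ p2): 0.33 > 0.24, so result = 0.24
(((¬p3 ∧ (p1 ⊃ p2)) ∧ (p2 ∧ (p2 ⊃ (p3 ∧ p3)))) ⊃ (p1 ⊃ p2)): 0 ≤ 0.24, so result = 1
¬p1: Gödel ¬ of 0.33 = 0 (operand ≠ 0)
(p4 ⊃ ¬p1): 0.14 > 0, so result = 0
((p4 ⊃ ¬p1) ∨ p3) = max(0, 0.8) = 0.8
(((p4 ⊃ ¬p1) ∨ p3) ∨ p3) = max(0.8, 0.8) = 0.8
((((¬p3 ∧ (p1 ⊃ p2)) ∧ (p2 ∧ (p2 ⊃ (p3 ∧ p3)))) ⊃ (p1 ⊃ p2)) ⊃ (((p4 ⊃ ¬p1) ∨ p3) ∨ p3)): 1 > 0.8, so result = 0.8

0.80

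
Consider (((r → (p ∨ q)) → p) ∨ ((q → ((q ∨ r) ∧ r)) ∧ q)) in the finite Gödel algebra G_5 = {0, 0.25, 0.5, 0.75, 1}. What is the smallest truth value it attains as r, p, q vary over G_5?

The minimum is attained at r = 0, p = 0, q = 0:
  (p ∨ q) = max(0, 0) = 0
  (r → (p ∨ q)): 0 ≤ 0, so result = 1
  ((r → (p ∨ q)) → p): 1 > 0, so result = 0
  (q ∨ r) = max(0, 0) = 0
  ((q ∨ r) ∧ r) = min(0, 0) = 0
  (q → ((q ∨ r) ∧ r)): 0 ≤ 0, so result = 1
  ((q → ((q ∨ r) ∧ r)) ∧ q) = min(1, 0) = 0
  (((r → (p ∨ q)) → p) ∨ ((q → ((q ∨ r) ∧ r)) ∧ q)) = max(0, 0) = 0
Checking all 125 assignments confirms none give a value below 0.00.

0.00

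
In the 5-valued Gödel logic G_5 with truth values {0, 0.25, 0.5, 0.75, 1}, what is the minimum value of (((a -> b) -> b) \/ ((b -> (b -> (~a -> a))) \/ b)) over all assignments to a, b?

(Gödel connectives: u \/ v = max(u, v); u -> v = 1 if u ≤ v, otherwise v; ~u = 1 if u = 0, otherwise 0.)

The minimum is attained at a = 0, b = 0.25:
  (a -> b): 0 ≤ 0.25, so result = 1
  ((a -> b) -> b): 1 > 0.25, so result = 0.25
  ~a: Gödel ¬ of 0 = 1 (operand is 0)
  (~a -> a): 1 > 0, so result = 0
  (b -> (~a -> a)): 0.25 > 0, so result = 0
  (b -> (b -> (~a -> a))): 0.25 > 0, so result = 0
  ((b -> (b -> (~a -> a))) \/ b) = max(0, 0.25) = 0.25
  (((a -> b) -> b) \/ ((b -> (b -> (~a -> a))) \/ b)) = max(0.25, 0.25) = 0.25
Checking all 25 assignments confirms none give a value below 0.25.

0.25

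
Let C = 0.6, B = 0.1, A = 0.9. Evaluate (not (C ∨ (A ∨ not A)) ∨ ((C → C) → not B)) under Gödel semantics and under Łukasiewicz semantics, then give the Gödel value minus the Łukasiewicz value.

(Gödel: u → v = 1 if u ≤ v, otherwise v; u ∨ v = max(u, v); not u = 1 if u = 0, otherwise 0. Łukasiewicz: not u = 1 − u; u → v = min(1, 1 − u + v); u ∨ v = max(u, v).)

-0.90

Gödel evaluation:
  not A: Gödel ¬ of 0.9 = 0 (operand ≠ 0)
  (A ∨ not A) = max(0.9, 0) = 0.9
  (C ∨ (A ∨ not A)) = max(0.6, 0.9) = 0.9
  not (C ∨ (A ∨ not A)): Gödel ¬ of 0.9 = 0 (operand ≠ 0)
  (C → C): 0.6 ≤ 0.6, so result = 1
  not B: Gödel ¬ of 0.1 = 0 (operand ≠ 0)
  ((C → C) → not B): 1 > 0, so result = 0
  (not (C ∨ (A ∨ not A)) ∨ ((C → C) → not B)) = max(0, 0) = 0
  Gödel value = 0
Łukasiewicz evaluation:
  not A: Łukasiewicz ¬ gives 1 − 0.9 = 0.1
  (A ∨ not A) = max(0.9, 0.1) = 0.9
  (C ∨ (A ∨ not A)) = max(0.6, 0.9) = 0.9
  not (C ∨ (A ∨ not A)): Łukasiewicz ¬ gives 1 − 0.9 = 0.1
  (C → C): min(1, 1 − 0.6 + 0.6) = 1
  not B: Łukasiewicz ¬ gives 1 − 0.1 = 0.9
  ((C → C) → not B): min(1, 1 − 1 + 0.9) = 0.9
  (not (C ∨ (A ∨ not A)) ∨ ((C → C) → not B)) = max(0.1, 0.9) = 0.9
  Łukasiewicz value = 0.9
Difference: 0 − 0.9 = -0.90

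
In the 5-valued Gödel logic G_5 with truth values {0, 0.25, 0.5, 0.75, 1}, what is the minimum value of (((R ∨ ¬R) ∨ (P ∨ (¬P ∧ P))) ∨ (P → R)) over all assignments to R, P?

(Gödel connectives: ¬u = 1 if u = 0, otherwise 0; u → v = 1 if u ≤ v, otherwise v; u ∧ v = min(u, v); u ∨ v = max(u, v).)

The minimum is attained at R = 0.25, P = 0.5:
  ¬R: Gödel ¬ of 0.25 = 0 (operand ≠ 0)
  (R ∨ ¬R) = max(0.25, 0) = 0.25
  ¬P: Gödel ¬ of 0.5 = 0 (operand ≠ 0)
  (¬P ∧ P) = min(0, 0.5) = 0
  (P ∨ (¬P ∧ P)) = max(0.5, 0) = 0.5
  ((R ∨ ¬R) ∨ (P ∨ (¬P ∧ P))) = max(0.25, 0.5) = 0.5
  (P → R): 0.5 > 0.25, so result = 0.25
  (((R ∨ ¬R) ∨ (P ∨ (¬P ∧ P))) ∨ (P → R)) = max(0.5, 0.25) = 0.5
Checking all 25 assignments confirms none give a value below 0.50.

0.50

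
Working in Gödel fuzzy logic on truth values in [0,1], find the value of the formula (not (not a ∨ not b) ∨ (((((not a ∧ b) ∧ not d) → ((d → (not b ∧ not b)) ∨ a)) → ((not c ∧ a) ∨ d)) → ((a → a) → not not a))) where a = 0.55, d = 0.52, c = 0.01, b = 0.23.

not a: Gödel ¬ of 0.55 = 0 (operand ≠ 0)
not b: Gödel ¬ of 0.23 = 0 (operand ≠ 0)
(not a ∨ not b) = max(0, 0) = 0
not (not a ∨ not b): Gödel ¬ of 0 = 1 (operand is 0)
not a: Gödel ¬ of 0.55 = 0 (operand ≠ 0)
(not a ∧ b) = min(0, 0.23) = 0
not d: Gödel ¬ of 0.52 = 0 (operand ≠ 0)
((not a ∧ b) ∧ not d) = min(0, 0) = 0
not b: Gödel ¬ of 0.23 = 0 (operand ≠ 0)
not b: Gödel ¬ of 0.23 = 0 (operand ≠ 0)
(not b ∧ not b) = min(0, 0) = 0
(d → (not b ∧ not b)): 0.52 > 0, so result = 0
((d → (not b ∧ not b)) ∨ a) = max(0, 0.55) = 0.55
(((not a ∧ b) ∧ not d) → ((d → (not b ∧ not b)) ∨ a)): 0 ≤ 0.55, so result = 1
not c: Gödel ¬ of 0.01 = 0 (operand ≠ 0)
(not c ∧ a) = min(0, 0.55) = 0
((not c ∧ a) ∨ d) = max(0, 0.52) = 0.52
((((not a ∧ b) ∧ not d) → ((d → (not b ∧ not b)) ∨ a)) → ((not c ∧ a) ∨ d)): 1 > 0.52, so result = 0.52
(a → a): 0.55 ≤ 0.55, so result = 1
not a: Gödel ¬ of 0.55 = 0 (operand ≠ 0)
not not a: Gödel ¬ of 0 = 1 (operand is 0)
((a → a) → not not a): 1 ≤ 1, so result = 1
(((((not a ∧ b) ∧ not d) → ((d → (not b ∧ not b)) ∨ a)) → ((not c ∧ a) ∨ d)) → ((a → a) → not not a)): 0.52 ≤ 1, so result = 1
(not (not a ∨ not b) ∨ (((((not a ∧ b) ∧ not d) → ((d → (not b ∧ not b)) ∨ a)) → ((not c ∧ a) ∨ d)) → ((a → a) → not not a))) = max(1, 1) = 1

1.00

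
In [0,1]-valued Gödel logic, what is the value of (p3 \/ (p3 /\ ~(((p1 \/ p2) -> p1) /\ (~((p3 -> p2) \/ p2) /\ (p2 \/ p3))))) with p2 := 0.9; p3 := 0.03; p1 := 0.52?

(p1 \/ p2) = max(0.52, 0.9) = 0.9
((p1 \/ p2) -> p1): 0.9 > 0.52, so result = 0.52
(p3 -> p2): 0.03 ≤ 0.9, so result = 1
((p3 -> p2) \/ p2) = max(1, 0.9) = 1
~((p3 -> p2) \/ p2): Gödel ¬ of 1 = 0 (operand ≠ 0)
(p2 \/ p3) = max(0.9, 0.03) = 0.9
(~((p3 -> p2) \/ p2) /\ (p2 \/ p3)) = min(0, 0.9) = 0
(((p1 \/ p2) -> p1) /\ (~((p3 -> p2) \/ p2) /\ (p2 \/ p3))) = min(0.52, 0) = 0
~(((p1 \/ p2) -> p1) /\ (~((p3 -> p2) \/ p2) /\ (p2 \/ p3))): Gödel ¬ of 0 = 1 (operand is 0)
(p3 /\ ~(((p1 \/ p2) -> p1) /\ (~((p3 -> p2) \/ p2) /\ (p2 \/ p3)))) = min(0.03, 1) = 0.03
(p3 \/ (p3 /\ ~(((p1 \/ p2) -> p1) /\ (~((p3 -> p2) \/ p2) /\ (p2 \/ p3))))) = max(0.03, 0.03) = 0.03

0.03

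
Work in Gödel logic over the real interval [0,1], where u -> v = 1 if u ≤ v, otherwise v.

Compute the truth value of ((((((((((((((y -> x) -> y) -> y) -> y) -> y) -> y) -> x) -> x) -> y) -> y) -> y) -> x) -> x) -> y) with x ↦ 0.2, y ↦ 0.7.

(y -> x): 0.7 > 0.2, so result = 0.2
((y -> x) -> y): 0.2 ≤ 0.7, so result = 1
(((y -> x) -> y) -> y): 1 > 0.7, so result = 0.7
((((y -> x) -> y) -> y) -> y): 0.7 ≤ 0.7, so result = 1
(((((y -> x) -> y) -> y) -> y) -> y): 1 > 0.7, so result = 0.7
((((((y -> x) -> y) -> y) -> y) -> y) -> y): 0.7 ≤ 0.7, so result = 1
(((((((y -> x) -> y) -> y) -> y) -> y) -> y) -> x): 1 > 0.2, so result = 0.2
((((((((y -> x) -> y) -> y) -> y) -> y) -> y) -> x) -> x): 0.2 ≤ 0.2, so result = 1
(((((((((y -> x) -> y) -> y) -> y) -> y) -> y) -> x) -> x) -> y): 1 > 0.7, so result = 0.7
((((((((((y -> x) -> y) -> y) -> y) -> y) -> y) -> x) -> x) -> y) -> y): 0.7 ≤ 0.7, so result = 1
(((((((((((y -> x) -> y) -> y) -> y) -> y) -> y) -> x) -> x) -> y) -> y) -> y): 1 > 0.7, so result = 0.7
((((((((((((y -> x) -> y) -> y) -> y) -> y) -> y) -> x) -> x) -> y) -> y) -> y) -> x): 0.7 > 0.2, so result = 0.2
(((((((((((((y -> x) -> y) -> y) -> y) -> y) -> y) -> x) -> x) -> y) -> y) -> y) -> x) -> x): 0.2 ≤ 0.2, so result = 1
((((((((((((((y -> x) -> y) -> y) -> y) -> y) -> y) -> x) -> x) -> y) -> y) -> y) -> x) -> x) -> y): 1 > 0.7, so result = 0.7

0.70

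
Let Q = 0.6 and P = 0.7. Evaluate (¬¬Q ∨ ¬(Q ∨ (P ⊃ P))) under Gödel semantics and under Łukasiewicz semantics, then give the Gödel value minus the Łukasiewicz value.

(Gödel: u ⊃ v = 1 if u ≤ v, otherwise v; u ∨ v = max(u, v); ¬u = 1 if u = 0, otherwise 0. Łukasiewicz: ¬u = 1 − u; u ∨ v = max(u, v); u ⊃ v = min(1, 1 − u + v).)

0.40

Gödel evaluation:
  ¬Q: Gödel ¬ of 0.6 = 0 (operand ≠ 0)
  ¬¬Q: Gödel ¬ of 0 = 1 (operand is 0)
  (P ⊃ P): 0.7 ≤ 0.7, so result = 1
  (Q ∨ (P ⊃ P)) = max(0.6, 1) = 1
  ¬(Q ∨ (P ⊃ P)): Gödel ¬ of 1 = 0 (operand ≠ 0)
  (¬¬Q ∨ ¬(Q ∨ (P ⊃ P))) = max(1, 0) = 1
  Gödel value = 1
Łukasiewicz evaluation:
  ¬Q: Łukasiewicz ¬ gives 1 − 0.6 = 0.4
  ¬¬Q: Łukasiewicz ¬ gives 1 − 0.4 = 0.6
  (P ⊃ P): min(1, 1 − 0.7 + 0.7) = 1
  (Q ∨ (P ⊃ P)) = max(0.6, 1) = 1
  ¬(Q ∨ (P ⊃ P)): Łukasiewicz ¬ gives 1 − 1 = 0
  (¬¬Q ∨ ¬(Q ∨ (P ⊃ P))) = max(0.6, 0) = 0.6
  Łukasiewicz value = 0.6
Difference: 1 − 0.6 = 0.40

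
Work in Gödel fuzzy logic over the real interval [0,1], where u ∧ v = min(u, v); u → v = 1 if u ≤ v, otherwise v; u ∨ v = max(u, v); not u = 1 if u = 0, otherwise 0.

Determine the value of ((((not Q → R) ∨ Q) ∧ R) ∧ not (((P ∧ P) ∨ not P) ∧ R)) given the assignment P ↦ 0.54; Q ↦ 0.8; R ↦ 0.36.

not Q: Gödel ¬ of 0.8 = 0 (operand ≠ 0)
(not Q → R): 0 ≤ 0.36, so result = 1
((not Q → R) ∨ Q) = max(1, 0.8) = 1
(((not Q → R) ∨ Q) ∧ R) = min(1, 0.36) = 0.36
(P ∧ P) = min(0.54, 0.54) = 0.54
not P: Gödel ¬ of 0.54 = 0 (operand ≠ 0)
((P ∧ P) ∨ not P) = max(0.54, 0) = 0.54
(((P ∧ P) ∨ not P) ∧ R) = min(0.54, 0.36) = 0.36
not (((P ∧ P) ∨ not P) ∧ R): Gödel ¬ of 0.36 = 0 (operand ≠ 0)
((((not Q → R) ∨ Q) ∧ R) ∧ not (((P ∧ P) ∨ not P) ∧ R)) = min(0.36, 0) = 0

0.00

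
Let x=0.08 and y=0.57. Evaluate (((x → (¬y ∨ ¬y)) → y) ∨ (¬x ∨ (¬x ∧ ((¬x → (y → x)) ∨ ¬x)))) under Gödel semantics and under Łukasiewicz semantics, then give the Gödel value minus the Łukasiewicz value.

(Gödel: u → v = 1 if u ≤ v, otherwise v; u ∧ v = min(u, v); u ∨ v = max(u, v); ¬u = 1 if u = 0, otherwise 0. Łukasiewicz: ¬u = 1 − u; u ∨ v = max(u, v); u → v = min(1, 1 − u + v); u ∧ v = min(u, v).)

Gödel evaluation:
  ¬y: Gödel ¬ of 0.57 = 0 (operand ≠ 0)
  ¬y: Gödel ¬ of 0.57 = 0 (operand ≠ 0)
  (¬y ∨ ¬y) = max(0, 0) = 0
  (x → (¬y ∨ ¬y)): 0.08 > 0, so result = 0
  ((x → (¬y ∨ ¬y)) → y): 0 ≤ 0.57, so result = 1
  ¬x: Gödel ¬ of 0.08 = 0 (operand ≠ 0)
  ¬x: Gödel ¬ of 0.08 = 0 (operand ≠ 0)
  ¬x: Gödel ¬ of 0.08 = 0 (operand ≠ 0)
  (y → x): 0.57 > 0.08, so result = 0.08
  (¬x → (y → x)): 0 ≤ 0.08, so result = 1
  ¬x: Gödel ¬ of 0.08 = 0 (operand ≠ 0)
  ((¬x → (y → x)) ∨ ¬x) = max(1, 0) = 1
  (¬x ∧ ((¬x → (y → x)) ∨ ¬x)) = min(0, 1) = 0
  (¬x ∨ (¬x ∧ ((¬x → (y → x)) ∨ ¬x))) = max(0, 0) = 0
  (((x → (¬y ∨ ¬y)) → y) ∨ (¬x ∨ (¬x ∧ ((¬x → (y → x)) ∨ ¬x)))) = max(1, 0) = 1
  Gödel value = 1
Łukasiewicz evaluation:
  ¬y: Łukasiewicz ¬ gives 1 − 0.57 = 0.43
  ¬y: Łukasiewicz ¬ gives 1 − 0.57 = 0.43
  (¬y ∨ ¬y) = max(0.43, 0.43) = 0.43
  (x → (¬y ∨ ¬y)): min(1, 1 − 0.08 + 0.43) = 1
  ((x → (¬y ∨ ¬y)) → y): min(1, 1 − 1 + 0.57) = 0.57
  ¬x: Łukasiewicz ¬ gives 1 − 0.08 = 0.92
  ¬x: Łukasiewicz ¬ gives 1 − 0.08 = 0.92
  ¬x: Łukasiewicz ¬ gives 1 − 0.08 = 0.92
  (y → x): min(1, 1 − 0.57 + 0.08) = 0.51
  (¬x → (y → x)): min(1, 1 − 0.92 + 0.51) = 0.59
  ¬x: Łukasiewicz ¬ gives 1 − 0.08 = 0.92
  ((¬x → (y → x)) ∨ ¬x) = max(0.59, 0.92) = 0.92
  (¬x ∧ ((¬x → (y → x)) ∨ ¬x)) = min(0.92, 0.92) = 0.92
  (¬x ∨ (¬x ∧ ((¬x → (y → x)) ∨ ¬x))) = max(0.92, 0.92) = 0.92
  (((x → (¬y ∨ ¬y)) → y) ∨ (¬x ∨ (¬x ∧ ((¬x → (y → x)) ∨ ¬x)))) = max(0.57, 0.92) = 0.92
  Łukasiewicz value = 0.92
Difference: 1 − 0.92 = 0.08

0.08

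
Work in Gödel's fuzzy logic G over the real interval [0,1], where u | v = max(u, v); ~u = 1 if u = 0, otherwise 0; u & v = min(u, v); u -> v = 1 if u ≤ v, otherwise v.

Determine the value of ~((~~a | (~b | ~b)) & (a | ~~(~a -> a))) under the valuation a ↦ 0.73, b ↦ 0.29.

0.00

~a: Gödel ¬ of 0.73 = 0 (operand ≠ 0)
~~a: Gödel ¬ of 0 = 1 (operand is 0)
~b: Gödel ¬ of 0.29 = 0 (operand ≠ 0)
~b: Gödel ¬ of 0.29 = 0 (operand ≠ 0)
(~b | ~b) = max(0, 0) = 0
(~~a | (~b | ~b)) = max(1, 0) = 1
~a: Gödel ¬ of 0.73 = 0 (operand ≠ 0)
(~a -> a): 0 ≤ 0.73, so result = 1
~(~a -> a): Gödel ¬ of 1 = 0 (operand ≠ 0)
~~(~a -> a): Gödel ¬ of 0 = 1 (operand is 0)
(a | ~~(~a -> a)) = max(0.73, 1) = 1
((~~a | (~b | ~b)) & (a | ~~(~a -> a))) = min(1, 1) = 1
~((~~a | (~b | ~b)) & (a | ~~(~a -> a))): Gödel ¬ of 1 = 0 (operand ≠ 0)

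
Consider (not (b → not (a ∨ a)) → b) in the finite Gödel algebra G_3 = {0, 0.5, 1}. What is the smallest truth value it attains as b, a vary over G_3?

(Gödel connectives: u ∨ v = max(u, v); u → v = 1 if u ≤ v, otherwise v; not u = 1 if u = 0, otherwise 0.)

0.50

The minimum is attained at b = 0.5, a = 0.5:
  (a ∨ a) = max(0.5, 0.5) = 0.5
  not (a ∨ a): Gödel ¬ of 0.5 = 0 (operand ≠ 0)
  (b → not (a ∨ a)): 0.5 > 0, so result = 0
  not (b → not (a ∨ a)): Gödel ¬ of 0 = 1 (operand is 0)
  (not (b → not (a ∨ a)) → b): 1 > 0.5, so result = 0.5
Checking all 9 assignments confirms none give a value below 0.50.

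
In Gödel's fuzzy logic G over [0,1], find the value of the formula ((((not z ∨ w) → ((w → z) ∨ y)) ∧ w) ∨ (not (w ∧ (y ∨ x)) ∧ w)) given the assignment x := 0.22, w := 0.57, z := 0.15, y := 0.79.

0.57

not z: Gödel ¬ of 0.15 = 0 (operand ≠ 0)
(not z ∨ w) = max(0, 0.57) = 0.57
(w → z): 0.57 > 0.15, so result = 0.15
((w → z) ∨ y) = max(0.15, 0.79) = 0.79
((not z ∨ w) → ((w → z) ∨ y)): 0.57 ≤ 0.79, so result = 1
(((not z ∨ w) → ((w → z) ∨ y)) ∧ w) = min(1, 0.57) = 0.57
(y ∨ x) = max(0.79, 0.22) = 0.79
(w ∧ (y ∨ x)) = min(0.57, 0.79) = 0.57
not (w ∧ (y ∨ x)): Gödel ¬ of 0.57 = 0 (operand ≠ 0)
(not (w ∧ (y ∨ x)) ∧ w) = min(0, 0.57) = 0
((((not z ∨ w) → ((w → z) ∨ y)) ∧ w) ∨ (not (w ∧ (y ∨ x)) ∧ w)) = max(0.57, 0) = 0.57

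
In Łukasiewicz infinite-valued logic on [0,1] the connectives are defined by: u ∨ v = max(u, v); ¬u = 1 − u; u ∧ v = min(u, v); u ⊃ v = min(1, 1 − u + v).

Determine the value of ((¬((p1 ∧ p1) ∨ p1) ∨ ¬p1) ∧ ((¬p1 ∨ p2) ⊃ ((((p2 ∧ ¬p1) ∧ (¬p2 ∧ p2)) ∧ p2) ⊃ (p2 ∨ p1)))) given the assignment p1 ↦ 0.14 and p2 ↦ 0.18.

0.86

(p1 ∧ p1) = min(0.14, 0.14) = 0.14
((p1 ∧ p1) ∨ p1) = max(0.14, 0.14) = 0.14
¬((p1 ∧ p1) ∨ p1): Łukasiewicz ¬ gives 1 − 0.14 = 0.86
¬p1: Łukasiewicz ¬ gives 1 − 0.14 = 0.86
(¬((p1 ∧ p1) ∨ p1) ∨ ¬p1) = max(0.86, 0.86) = 0.86
¬p1: Łukasiewicz ¬ gives 1 − 0.14 = 0.86
(¬p1 ∨ p2) = max(0.86, 0.18) = 0.86
¬p1: Łukasiewicz ¬ gives 1 − 0.14 = 0.86
(p2 ∧ ¬p1) = min(0.18, 0.86) = 0.18
¬p2: Łukasiewicz ¬ gives 1 − 0.18 = 0.82
(¬p2 ∧ p2) = min(0.82, 0.18) = 0.18
((p2 ∧ ¬p1) ∧ (¬p2 ∧ p2)) = min(0.18, 0.18) = 0.18
(((p2 ∧ ¬p1) ∧ (¬p2 ∧ p2)) ∧ p2) = min(0.18, 0.18) = 0.18
(p2 ∨ p1) = max(0.18, 0.14) = 0.18
((((p2 ∧ ¬p1) ∧ (¬p2 ∧ p2)) ∧ p2) ⊃ (p2 ∨ p1)): min(1, 1 − 0.18 + 0.18) = 1
((¬p1 ∨ p2) ⊃ ((((p2 ∧ ¬p1) ∧ (¬p2 ∧ p2)) ∧ p2) ⊃ (p2 ∨ p1))): min(1, 1 − 0.86 + 1) = 1
((¬((p1 ∧ p1) ∨ p1) ∨ ¬p1) ∧ ((¬p1 ∨ p2) ⊃ ((((p2 ∧ ¬p1) ∧ (¬p2 ∧ p2)) ∧ p2) ⊃ (p2 ∨ p1)))) = min(0.86, 1) = 0.86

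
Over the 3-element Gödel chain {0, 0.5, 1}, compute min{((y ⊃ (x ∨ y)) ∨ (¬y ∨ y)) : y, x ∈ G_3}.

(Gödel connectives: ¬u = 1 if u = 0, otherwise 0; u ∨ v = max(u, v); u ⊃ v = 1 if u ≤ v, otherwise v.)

1.00

Every assignment gives 1. For instance at y = 0, x = 0:
  (x ∨ y) = max(0, 0) = 0
  (y ⊃ (x ∨ y)): 0 ≤ 0, so result = 1
  ¬y: Gödel ¬ of 0 = 1 (operand is 0)
  (¬y ∨ y) = max(1, 0) = 1
  ((y ⊃ (x ∨ y)) ∨ (¬y ∨ y)) = max(1, 1) = 1
All 9 assignments give value 1 — the formula is a G_3-tautology.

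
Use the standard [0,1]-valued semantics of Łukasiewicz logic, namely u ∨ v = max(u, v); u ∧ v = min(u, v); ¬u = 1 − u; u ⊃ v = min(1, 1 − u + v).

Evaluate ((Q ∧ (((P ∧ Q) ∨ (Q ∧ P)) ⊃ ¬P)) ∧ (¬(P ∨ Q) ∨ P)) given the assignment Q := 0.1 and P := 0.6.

(P ∧ Q) = min(0.6, 0.1) = 0.1
(Q ∧ P) = min(0.1, 0.6) = 0.1
((P ∧ Q) ∨ (Q ∧ P)) = max(0.1, 0.1) = 0.1
¬P: Łukasiewicz ¬ gives 1 − 0.6 = 0.4
(((P ∧ Q) ∨ (Q ∧ P)) ⊃ ¬P): min(1, 1 − 0.1 + 0.4) = 1
(Q ∧ (((P ∧ Q) ∨ (Q ∧ P)) ⊃ ¬P)) = min(0.1, 1) = 0.1
(P ∨ Q) = max(0.6, 0.1) = 0.6
¬(P ∨ Q): Łukasiewicz ¬ gives 1 − 0.6 = 0.4
(¬(P ∨ Q) ∨ P) = max(0.4, 0.6) = 0.6
((Q ∧ (((P ∧ Q) ∨ (Q ∧ P)) ⊃ ¬P)) ∧ (¬(P ∨ Q) ∨ P)) = min(0.1, 0.6) = 0.1

0.10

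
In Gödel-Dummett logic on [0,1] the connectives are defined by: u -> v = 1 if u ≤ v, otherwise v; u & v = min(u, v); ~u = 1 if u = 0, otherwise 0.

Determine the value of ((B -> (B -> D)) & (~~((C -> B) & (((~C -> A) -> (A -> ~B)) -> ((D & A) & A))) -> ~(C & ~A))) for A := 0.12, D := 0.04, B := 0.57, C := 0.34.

(B -> D): 0.57 > 0.04, so result = 0.04
(B -> (B -> D)): 0.57 > 0.04, so result = 0.04
(C -> B): 0.34 ≤ 0.57, so result = 1
~C: Gödel ¬ of 0.34 = 0 (operand ≠ 0)
(~C -> A): 0 ≤ 0.12, so result = 1
~B: Gödel ¬ of 0.57 = 0 (operand ≠ 0)
(A -> ~B): 0.12 > 0, so result = 0
((~C -> A) -> (A -> ~B)): 1 > 0, so result = 0
(D & A) = min(0.04, 0.12) = 0.04
((D & A) & A) = min(0.04, 0.12) = 0.04
(((~C -> A) -> (A -> ~B)) -> ((D & A) & A)): 0 ≤ 0.04, so result = 1
((C -> B) & (((~C -> A) -> (A -> ~B)) -> ((D & A) & A))) = min(1, 1) = 1
~((C -> B) & (((~C -> A) -> (A -> ~B)) -> ((D & A) & A))): Gödel ¬ of 1 = 0 (operand ≠ 0)
~~((C -> B) & (((~C -> A) -> (A -> ~B)) -> ((D & A) & A))): Gödel ¬ of 0 = 1 (operand is 0)
~A: Gödel ¬ of 0.12 = 0 (operand ≠ 0)
(C & ~A) = min(0.34, 0) = 0
~(C & ~A): Gödel ¬ of 0 = 1 (operand is 0)
(~~((C -> B) & (((~C -> A) -> (A -> ~B)) -> ((D & A) & A))) -> ~(C & ~A)): 1 ≤ 1, so result = 1
((B -> (B -> D)) & (~~((C -> B) & (((~C -> A) -> (A -> ~B)) -> ((D & A) & A))) -> ~(C & ~A))) = min(0.04, 1) = 0.04

0.04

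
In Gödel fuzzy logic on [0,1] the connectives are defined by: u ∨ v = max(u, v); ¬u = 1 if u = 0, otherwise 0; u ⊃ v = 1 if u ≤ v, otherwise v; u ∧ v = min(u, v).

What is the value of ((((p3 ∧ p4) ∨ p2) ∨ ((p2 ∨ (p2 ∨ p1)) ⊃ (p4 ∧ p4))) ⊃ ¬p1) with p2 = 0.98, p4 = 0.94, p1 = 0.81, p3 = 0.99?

(p3 ∧ p4) = min(0.99, 0.94) = 0.94
((p3 ∧ p4) ∨ p2) = max(0.94, 0.98) = 0.98
(p2 ∨ p1) = max(0.98, 0.81) = 0.98
(p2 ∨ (p2 ∨ p1)) = max(0.98, 0.98) = 0.98
(p4 ∧ p4) = min(0.94, 0.94) = 0.94
((p2 ∨ (p2 ∨ p1)) ⊃ (p4 ∧ p4)): 0.98 > 0.94, so result = 0.94
(((p3 ∧ p4) ∨ p2) ∨ ((p2 ∨ (p2 ∨ p1)) ⊃ (p4 ∧ p4))) = max(0.98, 0.94) = 0.98
¬p1: Gödel ¬ of 0.81 = 0 (operand ≠ 0)
((((p3 ∧ p4) ∨ p2) ∨ ((p2 ∨ (p2 ∨ p1)) ⊃ (p4 ∧ p4))) ⊃ ¬p1): 0.98 > 0, so result = 0

0.00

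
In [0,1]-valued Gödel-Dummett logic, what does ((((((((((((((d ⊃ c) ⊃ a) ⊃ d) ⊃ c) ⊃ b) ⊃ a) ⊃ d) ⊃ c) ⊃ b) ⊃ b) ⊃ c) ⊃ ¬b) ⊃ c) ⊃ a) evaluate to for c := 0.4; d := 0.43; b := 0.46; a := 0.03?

(d ⊃ c): 0.43 > 0.4, so result = 0.4
((d ⊃ c) ⊃ a): 0.4 > 0.03, so result = 0.03
(((d ⊃ c) ⊃ a) ⊃ d): 0.03 ≤ 0.43, so result = 1
((((d ⊃ c) ⊃ a) ⊃ d) ⊃ c): 1 > 0.4, so result = 0.4
(((((d ⊃ c) ⊃ a) ⊃ d) ⊃ c) ⊃ b): 0.4 ≤ 0.46, so result = 1
((((((d ⊃ c) ⊃ a) ⊃ d) ⊃ c) ⊃ b) ⊃ a): 1 > 0.03, so result = 0.03
(((((((d ⊃ c) ⊃ a) ⊃ d) ⊃ c) ⊃ b) ⊃ a) ⊃ d): 0.03 ≤ 0.43, so result = 1
((((((((d ⊃ c) ⊃ a) ⊃ d) ⊃ c) ⊃ b) ⊃ a) ⊃ d) ⊃ c): 1 > 0.4, so result = 0.4
(((((((((d ⊃ c) ⊃ a) ⊃ d) ⊃ c) ⊃ b) ⊃ a) ⊃ d) ⊃ c) ⊃ b): 0.4 ≤ 0.46, so result = 1
((((((((((d ⊃ c) ⊃ a) ⊃ d) ⊃ c) ⊃ b) ⊃ a) ⊃ d) ⊃ c) ⊃ b) ⊃ b): 1 > 0.46, so result = 0.46
(((((((((((d ⊃ c) ⊃ a) ⊃ d) ⊃ c) ⊃ b) ⊃ a) ⊃ d) ⊃ c) ⊃ b) ⊃ b) ⊃ c): 0.46 > 0.4, so result = 0.4
¬b: Gödel ¬ of 0.46 = 0 (operand ≠ 0)
((((((((((((d ⊃ c) ⊃ a) ⊃ d) ⊃ c) ⊃ b) ⊃ a) ⊃ d) ⊃ c) ⊃ b) ⊃ b) ⊃ c) ⊃ ¬b): 0.4 > 0, so result = 0
(((((((((((((d ⊃ c) ⊃ a) ⊃ d) ⊃ c) ⊃ b) ⊃ a) ⊃ d) ⊃ c) ⊃ b) ⊃ b) ⊃ c) ⊃ ¬b) ⊃ c): 0 ≤ 0.4, so result = 1
((((((((((((((d ⊃ c) ⊃ a) ⊃ d) ⊃ c) ⊃ b) ⊃ a) ⊃ d) ⊃ c) ⊃ b) ⊃ b) ⊃ c) ⊃ ¬b) ⊃ c) ⊃ a): 1 > 0.03, so result = 0.03

0.03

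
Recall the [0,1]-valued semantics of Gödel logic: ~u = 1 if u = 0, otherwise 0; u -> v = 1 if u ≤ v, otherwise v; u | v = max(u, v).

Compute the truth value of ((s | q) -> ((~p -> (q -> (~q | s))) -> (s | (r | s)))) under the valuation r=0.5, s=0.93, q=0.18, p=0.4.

1.00

(s | q) = max(0.93, 0.18) = 0.93
~p: Gödel ¬ of 0.4 = 0 (operand ≠ 0)
~q: Gödel ¬ of 0.18 = 0 (operand ≠ 0)
(~q | s) = max(0, 0.93) = 0.93
(q -> (~q | s)): 0.18 ≤ 0.93, so result = 1
(~p -> (q -> (~q | s))): 0 ≤ 1, so result = 1
(r | s) = max(0.5, 0.93) = 0.93
(s | (r | s)) = max(0.93, 0.93) = 0.93
((~p -> (q -> (~q | s))) -> (s | (r | s))): 1 > 0.93, so result = 0.93
((s | q) -> ((~p -> (q -> (~q | s))) -> (s | (r | s)))): 0.93 ≤ 0.93, so result = 1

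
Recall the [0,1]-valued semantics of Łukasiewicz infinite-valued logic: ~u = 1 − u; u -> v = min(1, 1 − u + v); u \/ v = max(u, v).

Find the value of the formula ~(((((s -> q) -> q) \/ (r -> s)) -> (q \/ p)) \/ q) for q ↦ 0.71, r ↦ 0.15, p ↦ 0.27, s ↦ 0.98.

0.29

(s -> q): min(1, 1 − 0.98 + 0.71) = 0.73
((s -> q) -> q): min(1, 1 − 0.73 + 0.71) = 0.98
(r -> s): min(1, 1 − 0.15 + 0.98) = 1
(((s -> q) -> q) \/ (r -> s)) = max(0.98, 1) = 1
(q \/ p) = max(0.71, 0.27) = 0.71
((((s -> q) -> q) \/ (r -> s)) -> (q \/ p)): min(1, 1 − 1 + 0.71) = 0.71
(((((s -> q) -> q) \/ (r -> s)) -> (q \/ p)) \/ q) = max(0.71, 0.71) = 0.71
~(((((s -> q) -> q) \/ (r -> s)) -> (q \/ p)) \/ q): Łukasiewicz ¬ gives 1 − 0.71 = 0.29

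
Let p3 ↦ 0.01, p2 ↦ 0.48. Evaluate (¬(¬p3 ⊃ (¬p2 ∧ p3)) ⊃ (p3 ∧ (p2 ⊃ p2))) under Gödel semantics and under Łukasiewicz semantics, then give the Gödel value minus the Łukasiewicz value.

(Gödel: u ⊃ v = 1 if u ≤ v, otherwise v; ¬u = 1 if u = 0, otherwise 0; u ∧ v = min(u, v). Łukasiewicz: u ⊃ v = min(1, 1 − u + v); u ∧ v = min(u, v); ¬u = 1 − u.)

Gödel evaluation:
  ¬p3: Gödel ¬ of 0.01 = 0 (operand ≠ 0)
  ¬p2: Gödel ¬ of 0.48 = 0 (operand ≠ 0)
  (¬p2 ∧ p3) = min(0, 0.01) = 0
  (¬p3 ⊃ (¬p2 ∧ p3)): 0 ≤ 0, so result = 1
  ¬(¬p3 ⊃ (¬p2 ∧ p3)): Gödel ¬ of 1 = 0 (operand ≠ 0)
  (p2 ⊃ p2): 0.48 ≤ 0.48, so result = 1
  (p3 ∧ (p2 ⊃ p2)) = min(0.01, 1) = 0.01
  (¬(¬p3 ⊃ (¬p2 ∧ p3)) ⊃ (p3 ∧ (p2 ⊃ p2))): 0 ≤ 0.01, so result = 1
  Gödel value = 1
Łukasiewicz evaluation:
  ¬p3: Łukasiewicz ¬ gives 1 − 0.01 = 0.99
  ¬p2: Łukasiewicz ¬ gives 1 − 0.48 = 0.52
  (¬p2 ∧ p3) = min(0.52, 0.01) = 0.01
  (¬p3 ⊃ (¬p2 ∧ p3)): min(1, 1 − 0.99 + 0.01) = 0.02
  ¬(¬p3 ⊃ (¬p2 ∧ p3)): Łukasiewicz ¬ gives 1 − 0.02 = 0.98
  (p2 ⊃ p2): min(1, 1 − 0.48 + 0.48) = 1
  (p3 ∧ (p2 ⊃ p2)) = min(0.01, 1) = 0.01
  (¬(¬p3 ⊃ (¬p2 ∧ p3)) ⊃ (p3 ∧ (p2 ⊃ p2))): min(1, 1 − 0.98 + 0.01) = 0.03
  Łukasiewicz value = 0.03
Difference: 1 − 0.03 = 0.97

0.97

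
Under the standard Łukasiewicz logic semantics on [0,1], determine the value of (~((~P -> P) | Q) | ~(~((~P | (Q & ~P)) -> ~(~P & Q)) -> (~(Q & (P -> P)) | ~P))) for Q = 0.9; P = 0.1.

0.10

~P: Łukasiewicz ¬ gives 1 − 0.1 = 0.9
(~P -> P): min(1, 1 − 0.9 + 0.1) = 0.2
((~P -> P) | Q) = max(0.2, 0.9) = 0.9
~((~P -> P) | Q): Łukasiewicz ¬ gives 1 − 0.9 = 0.1
~P: Łukasiewicz ¬ gives 1 − 0.1 = 0.9
~P: Łukasiewicz ¬ gives 1 − 0.1 = 0.9
(Q & ~P) = min(0.9, 0.9) = 0.9
(~P | (Q & ~P)) = max(0.9, 0.9) = 0.9
~P: Łukasiewicz ¬ gives 1 − 0.1 = 0.9
(~P & Q) = min(0.9, 0.9) = 0.9
~(~P & Q): Łukasiewicz ¬ gives 1 − 0.9 = 0.1
((~P | (Q & ~P)) -> ~(~P & Q)): min(1, 1 − 0.9 + 0.1) = 0.2
~((~P | (Q & ~P)) -> ~(~P & Q)): Łukasiewicz ¬ gives 1 − 0.2 = 0.8
(P -> P): min(1, 1 − 0.1 + 0.1) = 1
(Q & (P -> P)) = min(0.9, 1) = 0.9
~(Q & (P -> P)): Łukasiewicz ¬ gives 1 − 0.9 = 0.1
~P: Łukasiewicz ¬ gives 1 − 0.1 = 0.9
(~(Q & (P -> P)) | ~P) = max(0.1, 0.9) = 0.9
(~((~P | (Q & ~P)) -> ~(~P & Q)) -> (~(Q & (P -> P)) | ~P)): min(1, 1 − 0.8 + 0.9) = 1
~(~((~P | (Q & ~P)) -> ~(~P & Q)) -> (~(Q & (P -> P)) | ~P)): Łukasiewicz ¬ gives 1 − 1 = 0
(~((~P -> P) | Q) | ~(~((~P | (Q & ~P)) -> ~(~P & Q)) -> (~(Q & (P -> P)) | ~P))) = max(0.1, 0) = 0.1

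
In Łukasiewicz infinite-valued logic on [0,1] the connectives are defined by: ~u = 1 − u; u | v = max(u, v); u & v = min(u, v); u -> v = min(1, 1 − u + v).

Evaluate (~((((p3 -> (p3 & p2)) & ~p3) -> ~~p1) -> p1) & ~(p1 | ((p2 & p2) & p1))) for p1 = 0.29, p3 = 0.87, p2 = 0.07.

0.71

(p3 & p2) = min(0.87, 0.07) = 0.07
(p3 -> (p3 & p2)): min(1, 1 − 0.87 + 0.07) = 0.2
~p3: Łukasiewicz ¬ gives 1 − 0.87 = 0.13
((p3 -> (p3 & p2)) & ~p3) = min(0.2, 0.13) = 0.13
~p1: Łukasiewicz ¬ gives 1 − 0.29 = 0.71
~~p1: Łukasiewicz ¬ gives 1 − 0.71 = 0.29
(((p3 -> (p3 & p2)) & ~p3) -> ~~p1): min(1, 1 − 0.13 + 0.29) = 1
((((p3 -> (p3 & p2)) & ~p3) -> ~~p1) -> p1): min(1, 1 − 1 + 0.29) = 0.29
~((((p3 -> (p3 & p2)) & ~p3) -> ~~p1) -> p1): Łukasiewicz ¬ gives 1 − 0.29 = 0.71
(p2 & p2) = min(0.07, 0.07) = 0.07
((p2 & p2) & p1) = min(0.07, 0.29) = 0.07
(p1 | ((p2 & p2) & p1)) = max(0.29, 0.07) = 0.29
~(p1 | ((p2 & p2) & p1)): Łukasiewicz ¬ gives 1 − 0.29 = 0.71
(~((((p3 -> (p3 & p2)) & ~p3) -> ~~p1) -> p1) & ~(p1 | ((p2 & p2) & p1))) = min(0.71, 0.71) = 0.71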